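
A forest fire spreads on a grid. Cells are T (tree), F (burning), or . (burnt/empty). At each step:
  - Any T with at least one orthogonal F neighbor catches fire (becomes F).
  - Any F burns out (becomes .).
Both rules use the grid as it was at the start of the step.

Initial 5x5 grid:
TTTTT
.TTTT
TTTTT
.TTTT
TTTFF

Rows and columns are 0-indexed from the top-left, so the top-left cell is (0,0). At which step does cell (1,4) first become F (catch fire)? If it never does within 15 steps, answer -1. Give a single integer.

Step 1: cell (1,4)='T' (+3 fires, +2 burnt)
Step 2: cell (1,4)='T' (+4 fires, +3 burnt)
Step 3: cell (1,4)='F' (+5 fires, +4 burnt)
  -> target ignites at step 3
Step 4: cell (1,4)='.' (+4 fires, +5 burnt)
Step 5: cell (1,4)='.' (+3 fires, +4 burnt)
Step 6: cell (1,4)='.' (+1 fires, +3 burnt)
Step 7: cell (1,4)='.' (+1 fires, +1 burnt)
Step 8: cell (1,4)='.' (+0 fires, +1 burnt)
  fire out at step 8

3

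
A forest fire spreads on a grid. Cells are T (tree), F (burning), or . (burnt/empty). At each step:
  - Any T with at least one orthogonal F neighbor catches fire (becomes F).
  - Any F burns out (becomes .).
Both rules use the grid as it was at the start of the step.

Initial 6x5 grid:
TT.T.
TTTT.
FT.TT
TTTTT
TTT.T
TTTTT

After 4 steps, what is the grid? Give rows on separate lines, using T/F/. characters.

Step 1: 3 trees catch fire, 1 burn out
  TT.T.
  FTTT.
  .F.TT
  FTTTT
  TTT.T
  TTTTT
Step 2: 4 trees catch fire, 3 burn out
  FT.T.
  .FTT.
  ...TT
  .FTTT
  FTT.T
  TTTTT
Step 3: 5 trees catch fire, 4 burn out
  .F.T.
  ..FT.
  ...TT
  ..FTT
  .FT.T
  FTTTT
Step 4: 4 trees catch fire, 5 burn out
  ...T.
  ...F.
  ...TT
  ...FT
  ..F.T
  .FTTT

...T.
...F.
...TT
...FT
..F.T
.FTTT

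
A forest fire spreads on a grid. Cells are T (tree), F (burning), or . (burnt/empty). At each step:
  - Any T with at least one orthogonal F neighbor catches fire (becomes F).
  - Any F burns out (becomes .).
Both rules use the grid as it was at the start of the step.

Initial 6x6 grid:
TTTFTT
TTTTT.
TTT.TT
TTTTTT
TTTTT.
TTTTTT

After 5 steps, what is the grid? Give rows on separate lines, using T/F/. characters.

Step 1: 3 trees catch fire, 1 burn out
  TTF.FT
  TTTFT.
  TTT.TT
  TTTTTT
  TTTTT.
  TTTTTT
Step 2: 4 trees catch fire, 3 burn out
  TF...F
  TTF.F.
  TTT.TT
  TTTTTT
  TTTTT.
  TTTTTT
Step 3: 4 trees catch fire, 4 burn out
  F.....
  TF....
  TTF.FT
  TTTTTT
  TTTTT.
  TTTTTT
Step 4: 5 trees catch fire, 4 burn out
  ......
  F.....
  TF...F
  TTFTFT
  TTTTT.
  TTTTTT
Step 5: 6 trees catch fire, 5 burn out
  ......
  ......
  F.....
  TF.F.F
  TTFTF.
  TTTTTT

......
......
F.....
TF.F.F
TTFTF.
TTTTTT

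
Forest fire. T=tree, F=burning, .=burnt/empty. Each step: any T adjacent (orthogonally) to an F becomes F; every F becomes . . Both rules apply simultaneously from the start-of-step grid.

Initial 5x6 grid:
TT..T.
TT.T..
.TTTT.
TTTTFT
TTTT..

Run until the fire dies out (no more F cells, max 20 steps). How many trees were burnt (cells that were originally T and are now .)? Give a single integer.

Step 1: +3 fires, +1 burnt (F count now 3)
Step 2: +3 fires, +3 burnt (F count now 3)
Step 3: +4 fires, +3 burnt (F count now 4)
Step 4: +3 fires, +4 burnt (F count now 3)
Step 5: +2 fires, +3 burnt (F count now 2)
Step 6: +2 fires, +2 burnt (F count now 2)
Step 7: +1 fires, +2 burnt (F count now 1)
Step 8: +0 fires, +1 burnt (F count now 0)
Fire out after step 8
Initially T: 19, now '.': 29
Total burnt (originally-T cells now '.'): 18

Answer: 18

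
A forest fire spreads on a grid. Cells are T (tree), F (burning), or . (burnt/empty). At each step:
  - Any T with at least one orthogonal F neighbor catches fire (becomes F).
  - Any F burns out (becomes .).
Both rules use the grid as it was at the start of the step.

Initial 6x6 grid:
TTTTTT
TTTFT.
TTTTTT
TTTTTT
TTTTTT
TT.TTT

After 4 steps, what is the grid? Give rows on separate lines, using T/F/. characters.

Step 1: 4 trees catch fire, 1 burn out
  TTTFTT
  TTF.F.
  TTTFTT
  TTTTTT
  TTTTTT
  TT.TTT
Step 2: 6 trees catch fire, 4 burn out
  TTF.FT
  TF....
  TTF.FT
  TTTFTT
  TTTTTT
  TT.TTT
Step 3: 8 trees catch fire, 6 burn out
  TF...F
  F.....
  TF...F
  TTF.FT
  TTTFTT
  TT.TTT
Step 4: 7 trees catch fire, 8 burn out
  F.....
  ......
  F.....
  TF...F
  TTF.FT
  TT.FTT

F.....
......
F.....
TF...F
TTF.FT
TT.FTT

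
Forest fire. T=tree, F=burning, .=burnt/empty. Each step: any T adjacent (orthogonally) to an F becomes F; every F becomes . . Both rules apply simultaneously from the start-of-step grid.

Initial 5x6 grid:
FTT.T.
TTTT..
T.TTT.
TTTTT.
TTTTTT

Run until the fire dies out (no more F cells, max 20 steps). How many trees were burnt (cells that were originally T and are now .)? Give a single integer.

Step 1: +2 fires, +1 burnt (F count now 2)
Step 2: +3 fires, +2 burnt (F count now 3)
Step 3: +2 fires, +3 burnt (F count now 2)
Step 4: +4 fires, +2 burnt (F count now 4)
Step 5: +3 fires, +4 burnt (F count now 3)
Step 6: +3 fires, +3 burnt (F count now 3)
Step 7: +2 fires, +3 burnt (F count now 2)
Step 8: +1 fires, +2 burnt (F count now 1)
Step 9: +1 fires, +1 burnt (F count now 1)
Step 10: +0 fires, +1 burnt (F count now 0)
Fire out after step 10
Initially T: 22, now '.': 29
Total burnt (originally-T cells now '.'): 21

Answer: 21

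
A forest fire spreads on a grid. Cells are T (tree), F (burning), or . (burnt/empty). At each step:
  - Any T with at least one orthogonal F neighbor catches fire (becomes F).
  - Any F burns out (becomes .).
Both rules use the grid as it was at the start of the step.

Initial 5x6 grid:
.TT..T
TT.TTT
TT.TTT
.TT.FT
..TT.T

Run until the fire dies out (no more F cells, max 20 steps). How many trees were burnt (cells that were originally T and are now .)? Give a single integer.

Step 1: +2 fires, +1 burnt (F count now 2)
Step 2: +4 fires, +2 burnt (F count now 4)
Step 3: +2 fires, +4 burnt (F count now 2)
Step 4: +1 fires, +2 burnt (F count now 1)
Step 5: +0 fires, +1 burnt (F count now 0)
Fire out after step 5
Initially T: 19, now '.': 20
Total burnt (originally-T cells now '.'): 9

Answer: 9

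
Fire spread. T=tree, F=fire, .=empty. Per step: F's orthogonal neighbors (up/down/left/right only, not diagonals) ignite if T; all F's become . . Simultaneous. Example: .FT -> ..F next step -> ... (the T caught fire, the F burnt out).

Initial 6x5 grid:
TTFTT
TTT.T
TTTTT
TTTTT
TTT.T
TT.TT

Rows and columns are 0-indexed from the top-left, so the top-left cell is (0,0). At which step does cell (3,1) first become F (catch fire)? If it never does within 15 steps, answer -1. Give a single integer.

Step 1: cell (3,1)='T' (+3 fires, +1 burnt)
Step 2: cell (3,1)='T' (+4 fires, +3 burnt)
Step 3: cell (3,1)='T' (+5 fires, +4 burnt)
Step 4: cell (3,1)='F' (+5 fires, +5 burnt)
  -> target ignites at step 4
Step 5: cell (3,1)='.' (+3 fires, +5 burnt)
Step 6: cell (3,1)='.' (+3 fires, +3 burnt)
Step 7: cell (3,1)='.' (+2 fires, +3 burnt)
Step 8: cell (3,1)='.' (+1 fires, +2 burnt)
Step 9: cell (3,1)='.' (+0 fires, +1 burnt)
  fire out at step 9

4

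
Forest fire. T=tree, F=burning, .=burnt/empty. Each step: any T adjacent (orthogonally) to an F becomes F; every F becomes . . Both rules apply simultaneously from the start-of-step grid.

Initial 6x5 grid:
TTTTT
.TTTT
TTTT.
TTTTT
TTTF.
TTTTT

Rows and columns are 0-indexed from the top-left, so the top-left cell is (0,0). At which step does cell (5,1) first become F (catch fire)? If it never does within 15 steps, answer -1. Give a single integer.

Step 1: cell (5,1)='T' (+3 fires, +1 burnt)
Step 2: cell (5,1)='T' (+6 fires, +3 burnt)
Step 3: cell (5,1)='F' (+5 fires, +6 burnt)
  -> target ignites at step 3
Step 4: cell (5,1)='.' (+6 fires, +5 burnt)
Step 5: cell (5,1)='.' (+4 fires, +6 burnt)
Step 6: cell (5,1)='.' (+1 fires, +4 burnt)
Step 7: cell (5,1)='.' (+1 fires, +1 burnt)
Step 8: cell (5,1)='.' (+0 fires, +1 burnt)
  fire out at step 8

3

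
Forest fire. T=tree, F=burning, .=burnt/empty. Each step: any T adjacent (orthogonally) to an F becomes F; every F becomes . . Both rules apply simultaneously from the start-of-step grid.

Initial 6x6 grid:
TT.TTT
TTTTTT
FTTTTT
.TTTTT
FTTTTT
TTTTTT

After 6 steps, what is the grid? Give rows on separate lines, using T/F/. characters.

Step 1: 4 trees catch fire, 2 burn out
  TT.TTT
  FTTTTT
  .FTTTT
  .TTTTT
  .FTTTT
  FTTTTT
Step 2: 6 trees catch fire, 4 burn out
  FT.TTT
  .FTTTT
  ..FTTT
  .FTTTT
  ..FTTT
  .FTTTT
Step 3: 6 trees catch fire, 6 burn out
  .F.TTT
  ..FTTT
  ...FTT
  ..FTTT
  ...FTT
  ..FTTT
Step 4: 5 trees catch fire, 6 burn out
  ...TTT
  ...FTT
  ....FT
  ...FTT
  ....FT
  ...FTT
Step 5: 6 trees catch fire, 5 burn out
  ...FTT
  ....FT
  .....F
  ....FT
  .....F
  ....FT
Step 6: 4 trees catch fire, 6 burn out
  ....FT
  .....F
  ......
  .....F
  ......
  .....F

....FT
.....F
......
.....F
......
.....F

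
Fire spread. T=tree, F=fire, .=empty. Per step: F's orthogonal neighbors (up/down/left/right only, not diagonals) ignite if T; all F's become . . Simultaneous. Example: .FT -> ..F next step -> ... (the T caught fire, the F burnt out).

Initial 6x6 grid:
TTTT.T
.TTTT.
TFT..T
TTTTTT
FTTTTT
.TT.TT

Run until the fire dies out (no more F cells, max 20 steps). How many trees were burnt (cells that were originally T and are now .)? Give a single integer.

Step 1: +6 fires, +2 burnt (F count now 6)
Step 2: +5 fires, +6 burnt (F count now 5)
Step 3: +6 fires, +5 burnt (F count now 6)
Step 4: +4 fires, +6 burnt (F count now 4)
Step 5: +3 fires, +4 burnt (F count now 3)
Step 6: +2 fires, +3 burnt (F count now 2)
Step 7: +0 fires, +2 burnt (F count now 0)
Fire out after step 7
Initially T: 27, now '.': 35
Total burnt (originally-T cells now '.'): 26

Answer: 26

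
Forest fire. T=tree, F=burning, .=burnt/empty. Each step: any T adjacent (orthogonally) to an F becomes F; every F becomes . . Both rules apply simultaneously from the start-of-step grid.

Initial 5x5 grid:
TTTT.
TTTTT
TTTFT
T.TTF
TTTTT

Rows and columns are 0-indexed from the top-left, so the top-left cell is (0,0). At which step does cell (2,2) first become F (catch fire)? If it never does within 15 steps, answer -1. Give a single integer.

Step 1: cell (2,2)='F' (+5 fires, +2 burnt)
  -> target ignites at step 1
Step 2: cell (2,2)='.' (+6 fires, +5 burnt)
Step 3: cell (2,2)='.' (+4 fires, +6 burnt)
Step 4: cell (2,2)='.' (+4 fires, +4 burnt)
Step 5: cell (2,2)='.' (+2 fires, +4 burnt)
Step 6: cell (2,2)='.' (+0 fires, +2 burnt)
  fire out at step 6

1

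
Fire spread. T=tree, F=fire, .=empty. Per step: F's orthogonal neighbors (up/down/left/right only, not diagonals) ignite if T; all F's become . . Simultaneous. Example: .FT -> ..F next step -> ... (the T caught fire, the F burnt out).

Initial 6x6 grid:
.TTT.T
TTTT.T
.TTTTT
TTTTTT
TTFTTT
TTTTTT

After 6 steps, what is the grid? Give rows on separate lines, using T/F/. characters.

Step 1: 4 trees catch fire, 1 burn out
  .TTT.T
  TTTT.T
  .TTTTT
  TTFTTT
  TF.FTT
  TTFTTT
Step 2: 7 trees catch fire, 4 burn out
  .TTT.T
  TTTT.T
  .TFTTT
  TF.FTT
  F...FT
  TF.FTT
Step 3: 8 trees catch fire, 7 burn out
  .TTT.T
  TTFT.T
  .F.FTT
  F...FT
  .....F
  F...FT
Step 4: 6 trees catch fire, 8 burn out
  .TFT.T
  TF.F.T
  ....FT
  .....F
  ......
  .....F
Step 5: 4 trees catch fire, 6 burn out
  .F.F.T
  F....T
  .....F
  ......
  ......
  ......
Step 6: 1 trees catch fire, 4 burn out
  .....T
  .....F
  ......
  ......
  ......
  ......

.....T
.....F
......
......
......
......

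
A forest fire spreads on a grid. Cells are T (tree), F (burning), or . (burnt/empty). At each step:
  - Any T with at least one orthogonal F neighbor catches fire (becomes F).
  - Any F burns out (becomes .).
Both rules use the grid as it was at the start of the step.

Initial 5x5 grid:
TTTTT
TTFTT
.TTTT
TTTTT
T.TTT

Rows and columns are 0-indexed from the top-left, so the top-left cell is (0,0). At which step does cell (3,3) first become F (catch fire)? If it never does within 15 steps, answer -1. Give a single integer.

Step 1: cell (3,3)='T' (+4 fires, +1 burnt)
Step 2: cell (3,3)='T' (+7 fires, +4 burnt)
Step 3: cell (3,3)='F' (+6 fires, +7 burnt)
  -> target ignites at step 3
Step 4: cell (3,3)='.' (+3 fires, +6 burnt)
Step 5: cell (3,3)='.' (+2 fires, +3 burnt)
Step 6: cell (3,3)='.' (+0 fires, +2 burnt)
  fire out at step 6

3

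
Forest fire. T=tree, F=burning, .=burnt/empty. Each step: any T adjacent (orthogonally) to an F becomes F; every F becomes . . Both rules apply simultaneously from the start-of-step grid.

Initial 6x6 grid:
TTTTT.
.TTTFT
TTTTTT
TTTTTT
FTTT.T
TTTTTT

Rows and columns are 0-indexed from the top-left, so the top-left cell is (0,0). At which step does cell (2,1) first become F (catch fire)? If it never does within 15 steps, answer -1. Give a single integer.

Step 1: cell (2,1)='T' (+7 fires, +2 burnt)
Step 2: cell (2,1)='T' (+9 fires, +7 burnt)
Step 3: cell (2,1)='F' (+9 fires, +9 burnt)
  -> target ignites at step 3
Step 4: cell (2,1)='.' (+3 fires, +9 burnt)
Step 5: cell (2,1)='.' (+3 fires, +3 burnt)
Step 6: cell (2,1)='.' (+0 fires, +3 burnt)
  fire out at step 6

3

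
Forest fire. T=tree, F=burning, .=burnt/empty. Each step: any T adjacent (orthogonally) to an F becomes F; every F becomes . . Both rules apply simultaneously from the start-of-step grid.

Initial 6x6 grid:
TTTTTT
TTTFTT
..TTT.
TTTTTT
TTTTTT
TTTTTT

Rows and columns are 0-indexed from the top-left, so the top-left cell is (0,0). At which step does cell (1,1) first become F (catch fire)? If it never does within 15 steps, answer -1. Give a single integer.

Step 1: cell (1,1)='T' (+4 fires, +1 burnt)
Step 2: cell (1,1)='F' (+7 fires, +4 burnt)
  -> target ignites at step 2
Step 3: cell (1,1)='.' (+6 fires, +7 burnt)
Step 4: cell (1,1)='.' (+6 fires, +6 burnt)
Step 5: cell (1,1)='.' (+5 fires, +6 burnt)
Step 6: cell (1,1)='.' (+3 fires, +5 burnt)
Step 7: cell (1,1)='.' (+1 fires, +3 burnt)
Step 8: cell (1,1)='.' (+0 fires, +1 burnt)
  fire out at step 8

2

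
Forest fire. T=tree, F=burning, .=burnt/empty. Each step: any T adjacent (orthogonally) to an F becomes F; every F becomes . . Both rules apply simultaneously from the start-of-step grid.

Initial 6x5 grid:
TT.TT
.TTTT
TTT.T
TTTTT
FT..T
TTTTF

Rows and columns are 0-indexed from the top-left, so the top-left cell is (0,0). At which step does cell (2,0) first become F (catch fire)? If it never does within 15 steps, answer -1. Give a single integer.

Step 1: cell (2,0)='T' (+5 fires, +2 burnt)
Step 2: cell (2,0)='F' (+5 fires, +5 burnt)
  -> target ignites at step 2
Step 3: cell (2,0)='.' (+4 fires, +5 burnt)
Step 4: cell (2,0)='.' (+3 fires, +4 burnt)
Step 5: cell (2,0)='.' (+4 fires, +3 burnt)
Step 6: cell (2,0)='.' (+2 fires, +4 burnt)
Step 7: cell (2,0)='.' (+0 fires, +2 burnt)
  fire out at step 7

2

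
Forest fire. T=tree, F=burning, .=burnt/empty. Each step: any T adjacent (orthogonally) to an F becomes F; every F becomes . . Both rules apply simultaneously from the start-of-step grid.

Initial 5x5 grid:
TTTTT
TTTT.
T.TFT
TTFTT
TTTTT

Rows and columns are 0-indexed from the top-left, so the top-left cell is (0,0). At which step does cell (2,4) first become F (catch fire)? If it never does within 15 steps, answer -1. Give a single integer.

Step 1: cell (2,4)='F' (+6 fires, +2 burnt)
  -> target ignites at step 1
Step 2: cell (2,4)='.' (+6 fires, +6 burnt)
Step 3: cell (2,4)='.' (+6 fires, +6 burnt)
Step 4: cell (2,4)='.' (+2 fires, +6 burnt)
Step 5: cell (2,4)='.' (+1 fires, +2 burnt)
Step 6: cell (2,4)='.' (+0 fires, +1 burnt)
  fire out at step 6

1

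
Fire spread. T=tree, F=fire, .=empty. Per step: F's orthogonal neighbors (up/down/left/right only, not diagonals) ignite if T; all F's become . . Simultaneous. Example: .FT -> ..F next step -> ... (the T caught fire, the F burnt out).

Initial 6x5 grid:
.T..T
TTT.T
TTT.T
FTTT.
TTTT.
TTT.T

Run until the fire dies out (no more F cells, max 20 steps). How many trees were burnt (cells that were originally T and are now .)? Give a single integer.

Answer: 17

Derivation:
Step 1: +3 fires, +1 burnt (F count now 3)
Step 2: +5 fires, +3 burnt (F count now 5)
Step 3: +5 fires, +5 burnt (F count now 5)
Step 4: +4 fires, +5 burnt (F count now 4)
Step 5: +0 fires, +4 burnt (F count now 0)
Fire out after step 5
Initially T: 21, now '.': 26
Total burnt (originally-T cells now '.'): 17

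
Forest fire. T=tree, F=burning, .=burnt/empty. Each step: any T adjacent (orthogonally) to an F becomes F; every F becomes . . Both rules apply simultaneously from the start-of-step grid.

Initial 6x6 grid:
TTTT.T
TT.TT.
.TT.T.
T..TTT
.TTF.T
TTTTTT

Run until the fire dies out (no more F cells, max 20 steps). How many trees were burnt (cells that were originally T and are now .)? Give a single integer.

Answer: 23

Derivation:
Step 1: +3 fires, +1 burnt (F count now 3)
Step 2: +4 fires, +3 burnt (F count now 4)
Step 3: +4 fires, +4 burnt (F count now 4)
Step 4: +3 fires, +4 burnt (F count now 3)
Step 5: +1 fires, +3 burnt (F count now 1)
Step 6: +1 fires, +1 burnt (F count now 1)
Step 7: +1 fires, +1 burnt (F count now 1)
Step 8: +1 fires, +1 burnt (F count now 1)
Step 9: +2 fires, +1 burnt (F count now 2)
Step 10: +2 fires, +2 burnt (F count now 2)
Step 11: +1 fires, +2 burnt (F count now 1)
Step 12: +0 fires, +1 burnt (F count now 0)
Fire out after step 12
Initially T: 25, now '.': 34
Total burnt (originally-T cells now '.'): 23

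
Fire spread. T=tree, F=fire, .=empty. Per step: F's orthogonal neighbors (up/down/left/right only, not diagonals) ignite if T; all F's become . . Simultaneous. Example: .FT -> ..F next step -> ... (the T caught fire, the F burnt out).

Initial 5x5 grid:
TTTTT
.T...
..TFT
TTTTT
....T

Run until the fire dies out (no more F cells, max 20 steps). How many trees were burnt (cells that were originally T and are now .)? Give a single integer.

Answer: 8

Derivation:
Step 1: +3 fires, +1 burnt (F count now 3)
Step 2: +2 fires, +3 burnt (F count now 2)
Step 3: +2 fires, +2 burnt (F count now 2)
Step 4: +1 fires, +2 burnt (F count now 1)
Step 5: +0 fires, +1 burnt (F count now 0)
Fire out after step 5
Initially T: 14, now '.': 19
Total burnt (originally-T cells now '.'): 8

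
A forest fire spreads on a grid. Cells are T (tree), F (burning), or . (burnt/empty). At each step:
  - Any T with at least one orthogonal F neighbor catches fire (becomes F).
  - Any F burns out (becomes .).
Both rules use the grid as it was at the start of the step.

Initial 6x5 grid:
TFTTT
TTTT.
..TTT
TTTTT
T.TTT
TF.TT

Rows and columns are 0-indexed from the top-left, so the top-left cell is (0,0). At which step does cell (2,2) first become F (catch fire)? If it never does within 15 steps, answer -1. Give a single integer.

Step 1: cell (2,2)='T' (+4 fires, +2 burnt)
Step 2: cell (2,2)='T' (+4 fires, +4 burnt)
Step 3: cell (2,2)='F' (+4 fires, +4 burnt)
  -> target ignites at step 3
Step 4: cell (2,2)='.' (+3 fires, +4 burnt)
Step 5: cell (2,2)='.' (+3 fires, +3 burnt)
Step 6: cell (2,2)='.' (+2 fires, +3 burnt)
Step 7: cell (2,2)='.' (+2 fires, +2 burnt)
Step 8: cell (2,2)='.' (+1 fires, +2 burnt)
Step 9: cell (2,2)='.' (+0 fires, +1 burnt)
  fire out at step 9

3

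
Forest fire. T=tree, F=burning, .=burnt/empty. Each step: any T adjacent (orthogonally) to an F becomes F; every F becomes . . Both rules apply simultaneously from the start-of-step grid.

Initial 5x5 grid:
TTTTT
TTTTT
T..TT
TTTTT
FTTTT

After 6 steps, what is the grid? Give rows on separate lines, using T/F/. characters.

Step 1: 2 trees catch fire, 1 burn out
  TTTTT
  TTTTT
  T..TT
  FTTTT
  .FTTT
Step 2: 3 trees catch fire, 2 burn out
  TTTTT
  TTTTT
  F..TT
  .FTTT
  ..FTT
Step 3: 3 trees catch fire, 3 burn out
  TTTTT
  FTTTT
  ...TT
  ..FTT
  ...FT
Step 4: 4 trees catch fire, 3 burn out
  FTTTT
  .FTTT
  ...TT
  ...FT
  ....F
Step 5: 4 trees catch fire, 4 burn out
  .FTTT
  ..FTT
  ...FT
  ....F
  .....
Step 6: 3 trees catch fire, 4 burn out
  ..FTT
  ...FT
  ....F
  .....
  .....

..FTT
...FT
....F
.....
.....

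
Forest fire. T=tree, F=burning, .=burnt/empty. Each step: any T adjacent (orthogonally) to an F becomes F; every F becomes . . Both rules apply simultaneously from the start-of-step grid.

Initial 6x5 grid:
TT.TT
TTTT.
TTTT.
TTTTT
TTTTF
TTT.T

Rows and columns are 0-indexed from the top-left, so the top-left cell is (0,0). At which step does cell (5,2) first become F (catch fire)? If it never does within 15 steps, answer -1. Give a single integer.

Step 1: cell (5,2)='T' (+3 fires, +1 burnt)
Step 2: cell (5,2)='T' (+2 fires, +3 burnt)
Step 3: cell (5,2)='F' (+4 fires, +2 burnt)
  -> target ignites at step 3
Step 4: cell (5,2)='.' (+5 fires, +4 burnt)
Step 5: cell (5,2)='.' (+5 fires, +5 burnt)
Step 6: cell (5,2)='.' (+3 fires, +5 burnt)
Step 7: cell (5,2)='.' (+2 fires, +3 burnt)
Step 8: cell (5,2)='.' (+1 fires, +2 burnt)
Step 9: cell (5,2)='.' (+0 fires, +1 burnt)
  fire out at step 9

3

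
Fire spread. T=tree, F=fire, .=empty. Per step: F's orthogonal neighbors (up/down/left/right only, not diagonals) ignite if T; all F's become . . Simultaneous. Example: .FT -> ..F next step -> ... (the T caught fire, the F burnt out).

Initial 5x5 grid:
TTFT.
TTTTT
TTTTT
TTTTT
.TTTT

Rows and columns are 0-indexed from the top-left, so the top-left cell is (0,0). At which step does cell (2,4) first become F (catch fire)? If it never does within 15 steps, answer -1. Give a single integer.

Step 1: cell (2,4)='T' (+3 fires, +1 burnt)
Step 2: cell (2,4)='T' (+4 fires, +3 burnt)
Step 3: cell (2,4)='T' (+5 fires, +4 burnt)
Step 4: cell (2,4)='F' (+5 fires, +5 burnt)
  -> target ignites at step 4
Step 5: cell (2,4)='.' (+4 fires, +5 burnt)
Step 6: cell (2,4)='.' (+1 fires, +4 burnt)
Step 7: cell (2,4)='.' (+0 fires, +1 burnt)
  fire out at step 7

4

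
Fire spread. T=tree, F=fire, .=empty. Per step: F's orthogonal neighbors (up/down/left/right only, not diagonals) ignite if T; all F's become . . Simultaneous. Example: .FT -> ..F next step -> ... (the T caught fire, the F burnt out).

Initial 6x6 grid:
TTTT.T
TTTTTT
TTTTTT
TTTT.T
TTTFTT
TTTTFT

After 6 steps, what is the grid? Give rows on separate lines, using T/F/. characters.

Step 1: 5 trees catch fire, 2 burn out
  TTTT.T
  TTTTTT
  TTTTTT
  TTTF.T
  TTF.FT
  TTTF.F
Step 2: 5 trees catch fire, 5 burn out
  TTTT.T
  TTTTTT
  TTTFTT
  TTF..T
  TF...F
  TTF...
Step 3: 7 trees catch fire, 5 burn out
  TTTT.T
  TTTFTT
  TTF.FT
  TF...F
  F.....
  TF....
Step 4: 7 trees catch fire, 7 burn out
  TTTF.T
  TTF.FT
  TF...F
  F.....
  ......
  F.....
Step 5: 4 trees catch fire, 7 burn out
  TTF..T
  TF...F
  F.....
  ......
  ......
  ......
Step 6: 3 trees catch fire, 4 burn out
  TF...F
  F.....
  ......
  ......
  ......
  ......

TF...F
F.....
......
......
......
......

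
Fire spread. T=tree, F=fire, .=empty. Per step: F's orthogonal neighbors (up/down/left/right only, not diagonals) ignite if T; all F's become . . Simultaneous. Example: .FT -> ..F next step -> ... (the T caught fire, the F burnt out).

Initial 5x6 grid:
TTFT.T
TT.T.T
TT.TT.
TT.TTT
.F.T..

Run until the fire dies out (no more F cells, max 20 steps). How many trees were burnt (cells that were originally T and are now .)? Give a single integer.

Step 1: +3 fires, +2 burnt (F count now 3)
Step 2: +5 fires, +3 burnt (F count now 5)
Step 3: +3 fires, +5 burnt (F count now 3)
Step 4: +2 fires, +3 burnt (F count now 2)
Step 5: +2 fires, +2 burnt (F count now 2)
Step 6: +1 fires, +2 burnt (F count now 1)
Step 7: +0 fires, +1 burnt (F count now 0)
Fire out after step 7
Initially T: 18, now '.': 28
Total burnt (originally-T cells now '.'): 16

Answer: 16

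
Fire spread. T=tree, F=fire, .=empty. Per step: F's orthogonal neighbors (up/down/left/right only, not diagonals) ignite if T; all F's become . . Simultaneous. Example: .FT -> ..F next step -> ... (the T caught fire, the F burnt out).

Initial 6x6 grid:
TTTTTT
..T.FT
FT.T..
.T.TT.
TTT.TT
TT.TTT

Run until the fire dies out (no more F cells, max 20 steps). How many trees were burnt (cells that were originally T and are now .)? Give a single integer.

Step 1: +3 fires, +2 burnt (F count now 3)
Step 2: +3 fires, +3 burnt (F count now 3)
Step 3: +2 fires, +3 burnt (F count now 2)
Step 4: +5 fires, +2 burnt (F count now 5)
Step 5: +2 fires, +5 burnt (F count now 2)
Step 6: +0 fires, +2 burnt (F count now 0)
Fire out after step 6
Initially T: 23, now '.': 28
Total burnt (originally-T cells now '.'): 15

Answer: 15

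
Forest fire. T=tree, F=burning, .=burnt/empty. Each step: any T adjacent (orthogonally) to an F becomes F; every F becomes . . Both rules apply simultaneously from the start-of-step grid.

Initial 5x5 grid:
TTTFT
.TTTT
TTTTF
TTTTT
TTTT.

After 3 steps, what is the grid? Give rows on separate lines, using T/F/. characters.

Step 1: 6 trees catch fire, 2 burn out
  TTF.F
  .TTFF
  TTTF.
  TTTTF
  TTTT.
Step 2: 4 trees catch fire, 6 burn out
  TF...
  .TF..
  TTF..
  TTTF.
  TTTT.
Step 3: 5 trees catch fire, 4 burn out
  F....
  .F...
  TF...
  TTF..
  TTTF.

F....
.F...
TF...
TTF..
TTTF.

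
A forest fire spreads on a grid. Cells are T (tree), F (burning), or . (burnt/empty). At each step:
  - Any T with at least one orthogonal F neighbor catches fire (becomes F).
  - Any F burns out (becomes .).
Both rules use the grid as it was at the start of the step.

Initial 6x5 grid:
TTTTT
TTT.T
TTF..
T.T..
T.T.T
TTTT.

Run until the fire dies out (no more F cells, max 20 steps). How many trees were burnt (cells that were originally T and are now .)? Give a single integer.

Answer: 19

Derivation:
Step 1: +3 fires, +1 burnt (F count now 3)
Step 2: +4 fires, +3 burnt (F count now 4)
Step 3: +5 fires, +4 burnt (F count now 5)
Step 4: +5 fires, +5 burnt (F count now 5)
Step 5: +2 fires, +5 burnt (F count now 2)
Step 6: +0 fires, +2 burnt (F count now 0)
Fire out after step 6
Initially T: 20, now '.': 29
Total burnt (originally-T cells now '.'): 19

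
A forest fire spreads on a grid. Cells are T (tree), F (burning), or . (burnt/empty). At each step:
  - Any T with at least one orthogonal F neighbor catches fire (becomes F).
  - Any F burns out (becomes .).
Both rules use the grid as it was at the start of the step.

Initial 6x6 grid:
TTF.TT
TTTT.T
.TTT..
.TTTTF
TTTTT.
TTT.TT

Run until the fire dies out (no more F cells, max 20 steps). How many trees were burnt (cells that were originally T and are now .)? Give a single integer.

Step 1: +3 fires, +2 burnt (F count now 3)
Step 2: +6 fires, +3 burnt (F count now 6)
Step 3: +6 fires, +6 burnt (F count now 6)
Step 4: +3 fires, +6 burnt (F count now 3)
Step 5: +2 fires, +3 burnt (F count now 2)
Step 6: +2 fires, +2 burnt (F count now 2)
Step 7: +1 fires, +2 burnt (F count now 1)
Step 8: +0 fires, +1 burnt (F count now 0)
Fire out after step 8
Initially T: 26, now '.': 33
Total burnt (originally-T cells now '.'): 23

Answer: 23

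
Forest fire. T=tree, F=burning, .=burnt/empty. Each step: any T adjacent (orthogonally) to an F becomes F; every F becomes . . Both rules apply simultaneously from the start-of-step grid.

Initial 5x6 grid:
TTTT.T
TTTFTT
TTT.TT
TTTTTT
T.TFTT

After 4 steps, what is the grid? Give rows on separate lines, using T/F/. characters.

Step 1: 6 trees catch fire, 2 burn out
  TTTF.T
  TTF.FT
  TTT.TT
  TTTFTT
  T.F.FT
Step 2: 8 trees catch fire, 6 burn out
  TTF..T
  TF...F
  TTF.FT
  TTF.FT
  T....F
Step 3: 7 trees catch fire, 8 burn out
  TF...F
  F.....
  TF...F
  TF...F
  T.....
Step 4: 3 trees catch fire, 7 burn out
  F.....
  ......
  F.....
  F.....
  T.....

F.....
......
F.....
F.....
T.....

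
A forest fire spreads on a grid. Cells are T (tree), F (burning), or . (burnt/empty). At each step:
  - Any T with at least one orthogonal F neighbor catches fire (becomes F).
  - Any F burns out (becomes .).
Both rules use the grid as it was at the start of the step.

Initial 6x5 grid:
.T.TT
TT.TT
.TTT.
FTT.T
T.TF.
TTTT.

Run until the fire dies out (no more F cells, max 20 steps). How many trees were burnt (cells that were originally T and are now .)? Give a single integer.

Step 1: +4 fires, +2 burnt (F count now 4)
Step 2: +4 fires, +4 burnt (F count now 4)
Step 3: +3 fires, +4 burnt (F count now 3)
Step 4: +3 fires, +3 burnt (F count now 3)
Step 5: +1 fires, +3 burnt (F count now 1)
Step 6: +2 fires, +1 burnt (F count now 2)
Step 7: +1 fires, +2 burnt (F count now 1)
Step 8: +0 fires, +1 burnt (F count now 0)
Fire out after step 8
Initially T: 19, now '.': 29
Total burnt (originally-T cells now '.'): 18

Answer: 18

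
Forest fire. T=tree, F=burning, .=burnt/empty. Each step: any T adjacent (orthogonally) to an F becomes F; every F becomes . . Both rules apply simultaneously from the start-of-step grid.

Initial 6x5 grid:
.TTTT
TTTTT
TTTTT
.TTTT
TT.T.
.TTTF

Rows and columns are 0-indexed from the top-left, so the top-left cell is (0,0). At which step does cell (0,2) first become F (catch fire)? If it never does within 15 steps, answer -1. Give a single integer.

Step 1: cell (0,2)='T' (+1 fires, +1 burnt)
Step 2: cell (0,2)='T' (+2 fires, +1 burnt)
Step 3: cell (0,2)='T' (+2 fires, +2 burnt)
Step 4: cell (0,2)='T' (+4 fires, +2 burnt)
Step 5: cell (0,2)='T' (+5 fires, +4 burnt)
Step 6: cell (0,2)='T' (+4 fires, +5 burnt)
Step 7: cell (0,2)='F' (+4 fires, +4 burnt)
  -> target ignites at step 7
Step 8: cell (0,2)='.' (+2 fires, +4 burnt)
Step 9: cell (0,2)='.' (+0 fires, +2 burnt)
  fire out at step 9

7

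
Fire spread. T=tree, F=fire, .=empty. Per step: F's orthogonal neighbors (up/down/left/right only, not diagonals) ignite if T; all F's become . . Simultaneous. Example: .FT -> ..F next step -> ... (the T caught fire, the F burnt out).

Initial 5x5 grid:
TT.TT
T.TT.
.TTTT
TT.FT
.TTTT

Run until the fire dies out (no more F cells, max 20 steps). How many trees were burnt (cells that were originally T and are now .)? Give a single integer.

Step 1: +3 fires, +1 burnt (F count now 3)
Step 2: +5 fires, +3 burnt (F count now 5)
Step 3: +4 fires, +5 burnt (F count now 4)
Step 4: +2 fires, +4 burnt (F count now 2)
Step 5: +1 fires, +2 burnt (F count now 1)
Step 6: +0 fires, +1 burnt (F count now 0)
Fire out after step 6
Initially T: 18, now '.': 22
Total burnt (originally-T cells now '.'): 15

Answer: 15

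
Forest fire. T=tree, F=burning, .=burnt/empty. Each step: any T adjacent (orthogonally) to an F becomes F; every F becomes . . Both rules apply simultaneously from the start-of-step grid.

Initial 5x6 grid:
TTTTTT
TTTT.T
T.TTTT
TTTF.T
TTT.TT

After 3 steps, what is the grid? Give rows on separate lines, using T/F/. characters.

Step 1: 2 trees catch fire, 1 burn out
  TTTTTT
  TTTT.T
  T.TFTT
  TTF..T
  TTT.TT
Step 2: 5 trees catch fire, 2 burn out
  TTTTTT
  TTTF.T
  T.F.FT
  TF...T
  TTF.TT
Step 3: 5 trees catch fire, 5 burn out
  TTTFTT
  TTF..T
  T....F
  F....T
  TF..TT

TTTFTT
TTF..T
T....F
F....T
TF..TT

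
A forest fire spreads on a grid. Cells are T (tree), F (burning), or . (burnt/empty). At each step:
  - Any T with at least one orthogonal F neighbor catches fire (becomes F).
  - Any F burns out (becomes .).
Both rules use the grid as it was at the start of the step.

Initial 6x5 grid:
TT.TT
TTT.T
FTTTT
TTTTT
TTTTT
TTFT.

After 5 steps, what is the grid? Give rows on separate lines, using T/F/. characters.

Step 1: 6 trees catch fire, 2 burn out
  TT.TT
  FTT.T
  .FTTT
  FTTTT
  TTFTT
  TF.F.
Step 2: 9 trees catch fire, 6 burn out
  FT.TT
  .FT.T
  ..FTT
  .FFTT
  FF.FT
  F....
Step 3: 5 trees catch fire, 9 burn out
  .F.TT
  ..F.T
  ...FT
  ...FT
  ....F
  .....
Step 4: 2 trees catch fire, 5 burn out
  ...TT
  ....T
  ....F
  ....F
  .....
  .....
Step 5: 1 trees catch fire, 2 burn out
  ...TT
  ....F
  .....
  .....
  .....
  .....

...TT
....F
.....
.....
.....
.....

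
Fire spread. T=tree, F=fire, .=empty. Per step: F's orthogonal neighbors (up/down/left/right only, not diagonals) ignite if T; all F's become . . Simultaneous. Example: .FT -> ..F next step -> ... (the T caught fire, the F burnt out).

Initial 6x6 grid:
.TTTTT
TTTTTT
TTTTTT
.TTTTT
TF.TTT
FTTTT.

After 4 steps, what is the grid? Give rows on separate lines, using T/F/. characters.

Step 1: 3 trees catch fire, 2 burn out
  .TTTTT
  TTTTTT
  TTTTTT
  .FTTTT
  F..TTT
  .FTTT.
Step 2: 3 trees catch fire, 3 burn out
  .TTTTT
  TTTTTT
  TFTTTT
  ..FTTT
  ...TTT
  ..FTT.
Step 3: 5 trees catch fire, 3 burn out
  .TTTTT
  TFTTTT
  F.FTTT
  ...FTT
  ...TTT
  ...FT.
Step 4: 7 trees catch fire, 5 burn out
  .FTTTT
  F.FTTT
  ...FTT
  ....FT
  ...FTT
  ....F.

.FTTTT
F.FTTT
...FTT
....FT
...FTT
....F.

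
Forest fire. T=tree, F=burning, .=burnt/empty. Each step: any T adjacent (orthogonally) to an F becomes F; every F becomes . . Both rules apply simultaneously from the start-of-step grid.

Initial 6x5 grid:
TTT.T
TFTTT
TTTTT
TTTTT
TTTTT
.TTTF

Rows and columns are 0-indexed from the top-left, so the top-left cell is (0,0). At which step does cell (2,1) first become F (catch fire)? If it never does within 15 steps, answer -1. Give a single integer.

Step 1: cell (2,1)='F' (+6 fires, +2 burnt)
  -> target ignites at step 1
Step 2: cell (2,1)='.' (+9 fires, +6 burnt)
Step 3: cell (2,1)='.' (+9 fires, +9 burnt)
Step 4: cell (2,1)='.' (+2 fires, +9 burnt)
Step 5: cell (2,1)='.' (+0 fires, +2 burnt)
  fire out at step 5

1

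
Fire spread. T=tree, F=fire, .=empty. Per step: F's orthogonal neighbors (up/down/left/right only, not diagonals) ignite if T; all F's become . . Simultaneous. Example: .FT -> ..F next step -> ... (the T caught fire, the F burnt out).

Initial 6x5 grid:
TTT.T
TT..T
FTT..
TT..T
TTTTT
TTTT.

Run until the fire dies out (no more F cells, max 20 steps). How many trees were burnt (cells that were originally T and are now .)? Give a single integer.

Step 1: +3 fires, +1 burnt (F count now 3)
Step 2: +5 fires, +3 burnt (F count now 5)
Step 3: +3 fires, +5 burnt (F count now 3)
Step 4: +3 fires, +3 burnt (F count now 3)
Step 5: +2 fires, +3 burnt (F count now 2)
Step 6: +2 fires, +2 burnt (F count now 2)
Step 7: +1 fires, +2 burnt (F count now 1)
Step 8: +0 fires, +1 burnt (F count now 0)
Fire out after step 8
Initially T: 21, now '.': 28
Total burnt (originally-T cells now '.'): 19

Answer: 19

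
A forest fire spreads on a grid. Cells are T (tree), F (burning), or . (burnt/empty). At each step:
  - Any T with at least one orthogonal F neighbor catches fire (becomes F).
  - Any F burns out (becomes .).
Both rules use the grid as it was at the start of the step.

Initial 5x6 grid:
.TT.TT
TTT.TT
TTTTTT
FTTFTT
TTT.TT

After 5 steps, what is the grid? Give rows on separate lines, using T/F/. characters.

Step 1: 6 trees catch fire, 2 burn out
  .TT.TT
  TTT.TT
  FTTFTT
  .FF.FT
  FTT.TT
Step 2: 8 trees catch fire, 6 burn out
  .TT.TT
  FTT.TT
  .FF.FT
  .....F
  .FF.FT
Step 3: 5 trees catch fire, 8 burn out
  .TT.TT
  .FF.FT
  .....F
  ......
  .....F
Step 4: 4 trees catch fire, 5 burn out
  .FF.FT
  .....F
  ......
  ......
  ......
Step 5: 1 trees catch fire, 4 burn out
  .....F
  ......
  ......
  ......
  ......

.....F
......
......
......
......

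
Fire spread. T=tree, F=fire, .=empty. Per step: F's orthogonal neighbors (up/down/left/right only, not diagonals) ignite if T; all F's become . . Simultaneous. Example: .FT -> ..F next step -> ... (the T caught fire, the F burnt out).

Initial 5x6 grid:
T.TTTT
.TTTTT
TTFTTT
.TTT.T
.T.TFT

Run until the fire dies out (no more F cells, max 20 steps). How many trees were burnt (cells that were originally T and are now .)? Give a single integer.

Answer: 21

Derivation:
Step 1: +6 fires, +2 burnt (F count now 6)
Step 2: +8 fires, +6 burnt (F count now 8)
Step 3: +4 fires, +8 burnt (F count now 4)
Step 4: +2 fires, +4 burnt (F count now 2)
Step 5: +1 fires, +2 burnt (F count now 1)
Step 6: +0 fires, +1 burnt (F count now 0)
Fire out after step 6
Initially T: 22, now '.': 29
Total burnt (originally-T cells now '.'): 21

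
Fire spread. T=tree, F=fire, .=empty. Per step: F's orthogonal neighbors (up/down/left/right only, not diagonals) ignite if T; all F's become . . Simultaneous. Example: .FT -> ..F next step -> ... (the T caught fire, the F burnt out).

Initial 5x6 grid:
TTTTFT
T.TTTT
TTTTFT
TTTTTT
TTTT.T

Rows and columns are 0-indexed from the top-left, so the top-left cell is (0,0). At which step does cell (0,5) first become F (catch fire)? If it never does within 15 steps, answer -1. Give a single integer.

Step 1: cell (0,5)='F' (+6 fires, +2 burnt)
  -> target ignites at step 1
Step 2: cell (0,5)='.' (+6 fires, +6 burnt)
Step 3: cell (0,5)='.' (+6 fires, +6 burnt)
Step 4: cell (0,5)='.' (+4 fires, +6 burnt)
Step 5: cell (0,5)='.' (+3 fires, +4 burnt)
Step 6: cell (0,5)='.' (+1 fires, +3 burnt)
Step 7: cell (0,5)='.' (+0 fires, +1 burnt)
  fire out at step 7

1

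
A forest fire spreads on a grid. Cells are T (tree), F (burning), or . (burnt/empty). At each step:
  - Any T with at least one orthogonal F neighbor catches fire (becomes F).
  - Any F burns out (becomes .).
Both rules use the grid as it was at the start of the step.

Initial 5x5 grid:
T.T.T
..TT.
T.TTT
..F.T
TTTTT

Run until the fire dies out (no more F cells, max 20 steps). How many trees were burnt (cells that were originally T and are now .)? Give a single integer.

Step 1: +2 fires, +1 burnt (F count now 2)
Step 2: +4 fires, +2 burnt (F count now 4)
Step 3: +5 fires, +4 burnt (F count now 5)
Step 4: +1 fires, +5 burnt (F count now 1)
Step 5: +0 fires, +1 burnt (F count now 0)
Fire out after step 5
Initially T: 15, now '.': 22
Total burnt (originally-T cells now '.'): 12

Answer: 12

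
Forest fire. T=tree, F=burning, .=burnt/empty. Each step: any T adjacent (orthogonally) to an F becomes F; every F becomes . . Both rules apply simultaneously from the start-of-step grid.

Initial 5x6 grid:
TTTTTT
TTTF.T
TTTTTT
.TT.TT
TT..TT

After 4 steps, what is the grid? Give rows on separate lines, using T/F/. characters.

Step 1: 3 trees catch fire, 1 burn out
  TTTFTT
  TTF..T
  TTTFTT
  .TT.TT
  TT..TT
Step 2: 5 trees catch fire, 3 burn out
  TTF.FT
  TF...T
  TTF.FT
  .TT.TT
  TT..TT
Step 3: 7 trees catch fire, 5 burn out
  TF...F
  F....T
  TF...F
  .TF.FT
  TT..TT
Step 4: 6 trees catch fire, 7 burn out
  F.....
  .....F
  F.....
  .F...F
  TT..FT

F.....
.....F
F.....
.F...F
TT..FT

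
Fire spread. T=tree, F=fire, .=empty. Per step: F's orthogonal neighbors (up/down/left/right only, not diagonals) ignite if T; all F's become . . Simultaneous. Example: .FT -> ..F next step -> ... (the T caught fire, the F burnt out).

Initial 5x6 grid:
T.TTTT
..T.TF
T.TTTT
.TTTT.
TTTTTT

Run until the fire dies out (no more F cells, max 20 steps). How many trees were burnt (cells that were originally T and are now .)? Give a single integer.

Answer: 20

Derivation:
Step 1: +3 fires, +1 burnt (F count now 3)
Step 2: +2 fires, +3 burnt (F count now 2)
Step 3: +3 fires, +2 burnt (F count now 3)
Step 4: +4 fires, +3 burnt (F count now 4)
Step 5: +4 fires, +4 burnt (F count now 4)
Step 6: +2 fires, +4 burnt (F count now 2)
Step 7: +1 fires, +2 burnt (F count now 1)
Step 8: +1 fires, +1 burnt (F count now 1)
Step 9: +0 fires, +1 burnt (F count now 0)
Fire out after step 9
Initially T: 22, now '.': 28
Total burnt (originally-T cells now '.'): 20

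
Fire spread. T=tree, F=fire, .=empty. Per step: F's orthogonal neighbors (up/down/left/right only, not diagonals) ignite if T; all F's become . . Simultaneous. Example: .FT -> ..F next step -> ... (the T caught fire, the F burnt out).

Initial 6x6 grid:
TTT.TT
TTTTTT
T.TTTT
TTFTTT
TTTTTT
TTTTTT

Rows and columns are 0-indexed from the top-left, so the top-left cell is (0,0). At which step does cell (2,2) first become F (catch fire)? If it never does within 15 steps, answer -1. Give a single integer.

Step 1: cell (2,2)='F' (+4 fires, +1 burnt)
  -> target ignites at step 1
Step 2: cell (2,2)='.' (+7 fires, +4 burnt)
Step 3: cell (2,2)='.' (+10 fires, +7 burnt)
Step 4: cell (2,2)='.' (+7 fires, +10 burnt)
Step 5: cell (2,2)='.' (+4 fires, +7 burnt)
Step 6: cell (2,2)='.' (+1 fires, +4 burnt)
Step 7: cell (2,2)='.' (+0 fires, +1 burnt)
  fire out at step 7

1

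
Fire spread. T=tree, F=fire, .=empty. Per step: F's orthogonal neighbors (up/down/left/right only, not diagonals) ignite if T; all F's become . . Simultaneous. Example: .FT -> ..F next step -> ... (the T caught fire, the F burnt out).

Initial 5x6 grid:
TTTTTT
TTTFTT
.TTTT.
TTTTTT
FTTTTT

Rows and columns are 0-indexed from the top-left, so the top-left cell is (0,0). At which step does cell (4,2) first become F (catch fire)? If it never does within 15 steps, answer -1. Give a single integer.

Step 1: cell (4,2)='T' (+6 fires, +2 burnt)
Step 2: cell (4,2)='F' (+9 fires, +6 burnt)
  -> target ignites at step 2
Step 3: cell (4,2)='.' (+7 fires, +9 burnt)
Step 4: cell (4,2)='.' (+3 fires, +7 burnt)
Step 5: cell (4,2)='.' (+1 fires, +3 burnt)
Step 6: cell (4,2)='.' (+0 fires, +1 burnt)
  fire out at step 6

2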